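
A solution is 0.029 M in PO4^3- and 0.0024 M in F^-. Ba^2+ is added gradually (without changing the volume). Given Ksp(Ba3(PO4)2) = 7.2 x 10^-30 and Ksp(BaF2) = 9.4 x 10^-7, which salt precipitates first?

Each salt begins to precipitate when Q = Ksp, i.e. when [Ba^2+] reaches its threshold.
For Ba3(PO4)2: 7.2 x 10^-30 = (0.029)^2 × [Ba^2+]^3  ⇒  [Ba^2+] = 2.0 x 10^-9 M.
For BaF2: 9.4 x 10^-7 = (0.0024)^2 × [Ba^2+]  ⇒  [Ba^2+] = 1.6 x 10^-1 M.
The salt with the lower threshold [Ba^2+] precipitates first: Ba3(PO4)2.

Ba3(PO4)2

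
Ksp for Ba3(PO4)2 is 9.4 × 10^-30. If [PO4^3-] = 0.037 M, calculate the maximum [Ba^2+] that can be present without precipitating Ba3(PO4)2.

1.9 × 10^-9 M

Ba3(PO4)2(s) ⇌ 3 Ba^2+ + 2 PO4^3-
Ksp = [Ba^2+]^3[PO4^3-]^2
Precipitation begins when Q = Ksp. With [PO4^3-] = 0.037 M:
9.4 × 10^-30 = (0.037)^2 × [Ba^2+]^3
[Ba^2+] = (9.4 × 10^-30 / 1.37 × 10^-3)^(1/3) = 1.9 × 10^-9 M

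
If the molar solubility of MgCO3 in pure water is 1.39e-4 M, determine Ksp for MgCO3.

MgCO3(s) <=> Mg^2+ + CO3^2-
For each mole of MgCO3 that dissolves: [Mg^2+] = s, [CO3^2-] = s.
Ksp = [Mg^2+][CO3^2-]
Ksp = (s)(s) = s^2
With s = 1.39 × 10^-4: Ksp = 1.93 × 10^-8

Ksp = 1.93 x 10^-8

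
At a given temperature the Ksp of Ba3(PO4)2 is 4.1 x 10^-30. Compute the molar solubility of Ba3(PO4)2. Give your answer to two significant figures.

s ≈ 5.2e-7 M

Ba3(PO4)2(s) ⇌ 3 Ba^2+(aq) + 2 PO4^3-(aq)
Ksp = [Ba^2+]^3[PO4^3-]^2
Let s = molar solubility. Then [Ba^2+] = 3s and [PO4^3-] = 2s.
Substituting: Ksp = (3s)^3(2s)^2 = 108s^5
s = (4.1 x 10^-30 / 108)^(1/5) = 5.2 × 10^-7 M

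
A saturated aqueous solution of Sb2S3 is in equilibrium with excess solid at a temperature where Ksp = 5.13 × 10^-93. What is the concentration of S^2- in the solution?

[S^2-] = 4.10 × 10^-19 M

Sb2S3(s) ⇌ 2 Sb^3+(aq) + 3 S^2-(aq)
Ksp = [Sb^3+]^2[S^2-]^3
Let s = molar solubility. Then [Sb^3+] = 2s and [S^2-] = 3s.
So Ksp = (2s)^2 × (3s)^3 = 108s^5
Solving, s = (5.13 × 10^-93/108)^(1/5) = 1.366 x 10^-19 M
[S^2-] = 3s = 4.10 × 10^-19 M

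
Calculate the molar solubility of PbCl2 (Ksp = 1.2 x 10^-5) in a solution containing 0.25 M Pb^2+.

s = 3.5 × 10^-3 M

PbCl2(s) ⇌ Pb^2+ + 2 Cl^-
Ksp = [Pb^2+][Cl^-]^2
Let s be the molar solubility in this solution. [Pb^2+] = 0.25 + s ≈ 0.25, [Cl^-] = 2s (common-ion effect: Pb^2+ is already 0.25 M).
Ksp ≈ 0.25 × (2s)^2
s = 3.5 × 10^-3 M
Check: s = 3.5 × 10^-3 ≪ 0.25, so the approximation is valid.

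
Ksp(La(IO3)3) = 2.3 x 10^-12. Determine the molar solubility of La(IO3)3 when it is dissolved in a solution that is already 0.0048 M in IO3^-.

La(IO3)3(s) <=> La^3+ + 3 IO3^-
Ksp = [La^3+][IO3^-]^3
Let s be the molar solubility in this solution. [La^3+] = s, [IO3^-] = 0.0048 + 3s ≈ 0.0048 (since the IO3^- already present dominates).
Ksp ≈ s × (0.0048)^3
s = 2.1 x 10^-5 M
Check: 3s = 6.2 × 10^-5 ≪ 0.0048, so the approximation is valid.

s ≈ 2.1e-5 M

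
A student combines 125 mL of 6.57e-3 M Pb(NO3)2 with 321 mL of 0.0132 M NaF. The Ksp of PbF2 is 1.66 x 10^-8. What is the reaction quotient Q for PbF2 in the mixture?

Total volume = 125 + 321 = 446 mL.
[Pb^2+] = 6.57 × 10^-3 × (125/446) = 1.841 × 10^-3 M
[F^-] = 1.32 x 10^-2 × (321/446) = 9.500 x 10^-3 M
PbF2(s) ⇌ Pb^2+ + 2 F^-, so Q = [Pb^2+][F^-]^2
Q = (1.841 × 10^-3)(9.500 × 10^-3)^2 = 1.66 × 10^-7
Q > Ksp, so PbF2 will precipitate.

1.66 × 10^-7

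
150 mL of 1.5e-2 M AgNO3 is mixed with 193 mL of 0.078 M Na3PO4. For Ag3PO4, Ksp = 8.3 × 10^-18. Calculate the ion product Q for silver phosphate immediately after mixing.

Total volume = 150 + 193 = 343 mL.
[Ag^+] = 1.5 x 10^-2 × (150/343) = 6.56 × 10^-3 M
[PO4^3-] = 7.8 x 10^-2 × (193/343) = 4.39 × 10^-2 M
Ag3PO4(s) <=> 3 Ag^+(aq) + PO4^3-(aq), so Q = [Ag^+]^3[PO4^3-]
Q = (6.56 × 10^-3)^3(4.39 × 10^-2) = 1.2 x 10^-8
Q > Ksp, so Ag3PO4 will precipitate.

Q = 1.2 × 10^-8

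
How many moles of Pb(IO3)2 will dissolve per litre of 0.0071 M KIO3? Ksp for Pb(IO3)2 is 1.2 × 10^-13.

2.4 × 10^-9 M

Pb(IO3)2(s) ⇌ Pb^2+ + 2 IO3^-
Ksp = [Pb^2+][IO3^-]^2
Let s be the molar solubility in this solution. [Pb^2+] = s, [IO3^-] = 0.0071 + 2s ≈ 0.0071 (common-ion effect: IO3^- is already 0.0071 M).
Ksp ≈ s × (0.0071)^2
s = 2.4 × 10^-9 M
Check: 2s = 4.8 × 10^-9 ≪ 0.0071, so the approximation is valid.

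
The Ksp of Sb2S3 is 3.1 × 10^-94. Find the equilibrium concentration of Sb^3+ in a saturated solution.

[Sb^3+] ≈ 1.6e-19 M

Sb2S3(s) ⇌ 2 Sb^3+ + 3 S^2-
Ksp = [Sb^3+]^2[S^2-]^3
For each mole of Sb2S3 that dissolves: [Sb^3+] = 2s, [S^2-] = 3s.
Ksp = (2s)^2(3s)^3 = 108s^5
s^5 = 3.1 × 10^-94 / 108, so s = 7.79 × 10^-20 M
[Sb^3+] = 2s = 1.6 × 10^-19 M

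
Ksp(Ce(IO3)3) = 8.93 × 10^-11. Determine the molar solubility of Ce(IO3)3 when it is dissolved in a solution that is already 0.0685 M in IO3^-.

Ce(IO3)3(s) <=> Ce^3+ + 3 IO3^-
Ksp = [Ce^3+][IO3^-]^3
If s mol/L dissolves here, [Ce^3+] = s, [IO3^-] = 0.0685 + 3s ≈ 0.0685 (since the IO3^- already present dominates).
Ksp ≈ s × (0.0685)^3
s = 2.78 × 10^-7 M
Check: 3s = 8.3 x 10^-7 ≪ 0.0685, so the approximation is valid.

2.78e-7 M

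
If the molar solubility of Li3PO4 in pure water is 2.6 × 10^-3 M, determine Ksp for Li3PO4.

Ksp = 1.2 x 10^-9

Li3PO4(s) <=> 3 Li^+ + PO4^3-
Let s = molar solubility. Then [Li^+] = 3s and [PO4^3-] = s.
Ksp = [Li^+]^3[PO4^3-]
Ksp = (3s)^3s = 27s^4
Ksp = 27 × (2.6 × 10^-3)^4 = 1.2 x 10^-9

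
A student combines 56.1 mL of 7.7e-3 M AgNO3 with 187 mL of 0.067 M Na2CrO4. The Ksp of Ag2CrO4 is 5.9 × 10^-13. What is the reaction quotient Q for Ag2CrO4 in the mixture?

Total volume = 56.1 + 187 = 243.1 mL.
[Ag^+] = 7.7 × 10^-3 × (56.1/243.1) = 1.78 x 10^-3 M
[CrO4^2-] = 6.7 × 10^-2 × (187/243.1) = 5.15 × 10^-2 M
Ag2CrO4(s) <=> 2 Ag^+(aq) + CrO4^2-(aq), so Q = [Ag^+]^2[CrO4^2-]
Q = (1.78 x 10^-3)^2(5.15 x 10^-2) = 1.6 × 10^-7
Q > Ksp, so Ag2CrO4 will precipitate.

1.6e-7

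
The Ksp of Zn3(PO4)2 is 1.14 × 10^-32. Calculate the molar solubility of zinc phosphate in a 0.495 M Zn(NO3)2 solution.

Zn3(PO4)2(s) ⇌ 3 Zn^2+(aq) + 2 PO4^3-(aq)
Ksp = [Zn^2+]^3[PO4^3-]^2
Let s be the molar solubility in this solution. [Zn^2+] = 0.495 + 3s ≈ 0.495, [PO4^3-] = 2s (Ksp is small, so little additional dissolves).
Ksp ≈ (0.495)^3 × (2s)^2
s = 1.53 × 10^-16 M
Check: 3s = 4.6 × 10^-16 ≪ 0.495, so the approximation is valid.

1.53 × 10^-16 M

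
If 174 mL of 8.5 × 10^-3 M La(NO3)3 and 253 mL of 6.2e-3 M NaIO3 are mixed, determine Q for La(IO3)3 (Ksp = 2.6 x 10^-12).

Total volume = 174 + 253 = 427 mL.
[La^3+] = 8.5 x 10^-3 × (174/427) = 3.46 x 10^-3 M
[IO3^-] = 6.2 × 10^-3 × (253/427) = 3.67 × 10^-3 M
La(IO3)3(s) ⇌ La^3+(aq) + 3 IO3^-(aq), so Q = [La^3+][IO3^-]^3
Q = (3.46 x 10^-3)(3.67 x 10^-3)^3 = 1.7 × 10^-10
Q > Ksp, so La(IO3)3 will precipitate.

1.7 × 10^-10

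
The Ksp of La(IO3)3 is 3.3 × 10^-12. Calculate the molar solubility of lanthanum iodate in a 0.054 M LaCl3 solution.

La(IO3)3(s) ⇌ La^3+(aq) + 3 IO3^-(aq)
Ksp = [La^3+][IO3^-]^3
Let s be the molar solubility in this solution. [La^3+] = 0.054 + s ≈ 0.054, [IO3^-] = 3s (since La^3+ from LaCl3 dominates).
Ksp ≈ 0.054 × (3s)^3
s = 1.3 × 10^-4 M
Check: s = 1.3 x 10^-4 ≪ 0.054, so the approximation is valid.

s ≈ 1.3 × 10^-4 M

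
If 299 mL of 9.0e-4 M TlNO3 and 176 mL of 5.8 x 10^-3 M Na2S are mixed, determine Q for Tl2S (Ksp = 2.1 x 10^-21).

Q = 6.9e-10

Total volume = 299 + 176 = 475 mL.
[Tl^+] = 9.0 x 10^-4 × (299/475) = 5.67 × 10^-4 M
[S^2-] = 5.8 × 10^-3 × (176/475) = 2.15 × 10^-3 M
Tl2S(s) ⇌ 2 Tl^+(aq) + S^2-(aq), so Q = [Tl^+]^2[S^2-]
Q = (5.67 × 10^-4)^2(2.15 × 10^-3) = 6.9 × 10^-10
Q > Ksp, so Tl2S will precipitate.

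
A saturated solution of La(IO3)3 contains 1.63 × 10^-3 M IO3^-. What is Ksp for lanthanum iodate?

2.35 × 10^-12

La(IO3)3(s) <=> La^3+ + 3 IO3^-
Stoichiometry gives [La^3+] = (1/3)[IO3^-] = 5.433 × 10^-4 M.
Ksp = [La^3+][IO3^-]^3
Ksp = 5.433 × 10^-4 × (1.63 × 10^-3)^3 = 2.35 × 10^-12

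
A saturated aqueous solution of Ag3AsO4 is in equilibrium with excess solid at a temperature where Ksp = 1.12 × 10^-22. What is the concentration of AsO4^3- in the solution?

[AsO4^3-] ≈ 1.43 x 10^-6 M

Ag3AsO4(s) ⇌ 3 Ag^+(aq) + AsO4^3-(aq)
Ksp = [Ag^+]^3[AsO4^3-]
Let s = molar solubility. Then [Ag^+] = 3s and [AsO4^3-] = s.
So Ksp = (3s)^3 × s = 27s^4
s^4 = 1.12 × 10^-22 / 27, so s = 1.427 × 10^-6 M
[AsO4^3-] = s = 1.43 x 10^-6 M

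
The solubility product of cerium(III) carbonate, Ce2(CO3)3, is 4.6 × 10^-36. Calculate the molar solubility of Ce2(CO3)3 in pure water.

s ≈ 3.4 × 10^-8 M

Ce2(CO3)3(s) <=> 2 Ce^3+ + 3 CO3^2-
Ksp = [Ce^3+]^2[CO3^2-]^3
Let s = molar solubility. Then [Ce^3+] = 2s and [CO3^2-] = 3s.
So Ksp = (2s)^2 × (3s)^3 = 108s^5
s^5 = 4.6 × 10^-36 / 108, so s = 3.4 × 10^-8 M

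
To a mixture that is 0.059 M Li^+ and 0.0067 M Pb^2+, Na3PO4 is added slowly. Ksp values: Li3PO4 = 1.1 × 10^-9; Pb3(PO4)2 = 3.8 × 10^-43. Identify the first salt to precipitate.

Each salt begins to precipitate when Q = Ksp, i.e. when [PO4^3-] reaches its threshold.
For Li3PO4: 1.1 × 10^-9 = (0.059)^3 × [PO4^3-]  ⇒  [PO4^3-] = 5.4 × 10^-6 M.
For Pb3(PO4)2: 3.8 × 10^-43 = (0.0067)^3 × [PO4^3-]^2  ⇒  [PO4^3-] = 1.1 × 10^-18 M.
The salt with the lower threshold [PO4^3-] precipitates first: Pb3(PO4)2.

Pb3(PO4)2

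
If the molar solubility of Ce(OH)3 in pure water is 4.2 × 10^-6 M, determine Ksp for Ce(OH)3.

Ce(OH)3(s) <=> Ce^3+(aq) + 3 OH^-(aq)
Let s = molar solubility. Then [Ce^3+] = s and [OH^-] = 3s.
Ksp = [Ce^3+][OH^-]^3
So Ksp = s × (3s)^3 = 27s^4
With s = 4.2 × 10^-6: Ksp = 8.4 x 10^-21

Ksp = 8.4e-21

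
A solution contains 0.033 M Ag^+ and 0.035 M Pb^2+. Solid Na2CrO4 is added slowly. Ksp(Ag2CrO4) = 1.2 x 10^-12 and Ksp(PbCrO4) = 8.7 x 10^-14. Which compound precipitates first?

PbCrO4

Precipitation of each salt starts when its ion product equals its Ksp.
For Ag2CrO4: 1.2 x 10^-12 = (0.033)^2 × [CrO4^2-]  ⇒  [CrO4^2-] = 1.1 × 10^-9 M.
For PbCrO4: 8.7 x 10^-14 = 0.035 × [CrO4^2-]  ⇒  [CrO4^2-] = 2.5 × 10^-12 M.
The salt with the lower threshold [CrO4^2-] precipitates first: PbCrO4.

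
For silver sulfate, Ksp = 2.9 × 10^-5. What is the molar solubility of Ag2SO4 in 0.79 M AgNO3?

s ≈ 4.6e-5 M

Ag2SO4(s) ⇌ 2 Ag^+ + SO4^2-
Ksp = [Ag^+]^2[SO4^2-]
Let s be the molar solubility in this solution. [Ag^+] = 0.79 + 2s ≈ 0.79, [SO4^2-] = s (common-ion effect: Ag^+ is already 0.79 M).
Ksp ≈ (0.79)^2 × s
s = 4.6 × 10^-5 M
Check: 2s = 9.3 × 10^-5 ≪ 0.79, so the approximation is valid.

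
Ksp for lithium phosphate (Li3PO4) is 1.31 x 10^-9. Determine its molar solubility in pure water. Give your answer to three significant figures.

Li3PO4(s) ⇌ 3 Li^+ + PO4^3-
Ksp = [Li^+]^3[PO4^3-]
Let s = molar solubility. Then [Li^+] = 3s and [PO4^3-] = s.
So Ksp = (3s)^3 × s = 27s^4
s^4 = 1.31 x 10^-9 / 27, so s = 2.64 × 10^-3 M

s ≈ 2.64 × 10^-3 M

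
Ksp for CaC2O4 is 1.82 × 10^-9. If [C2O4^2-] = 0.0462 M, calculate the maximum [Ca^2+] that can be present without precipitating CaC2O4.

3.94 x 10^-8 M

CaC2O4(s) ⇌ Ca^2+ + C2O4^2-
Ksp = [Ca^2+][C2O4^2-]
Precipitation begins when Q = Ksp. With [C2O4^2-] = 0.0462 M:
1.82 × 10^-9 = (0.0462) × [Ca^2+]
[Ca^2+] = (1.82 × 10^-9 / 4.62 × 10^-2) = 3.94 × 10^-8 M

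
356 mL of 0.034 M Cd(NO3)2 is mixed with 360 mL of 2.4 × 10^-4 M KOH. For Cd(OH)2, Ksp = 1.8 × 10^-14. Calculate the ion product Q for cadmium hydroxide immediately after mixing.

Total volume = 356 + 360 = 716 mL.
[Cd^2+] = 3.4 × 10^-2 × (356/716) = 1.69 × 10^-2 M
[OH^-] = 2.4 x 10^-4 × (360/716) = 1.21 x 10^-4 M
Cd(OH)2(s) <=> Cd^2+ + 2 OH^-, so Q = [Cd^2+][OH^-]^2
Q = (1.69 × 10^-2)(1.21 × 10^-4)^2 = 2.5 × 10^-10
Q > Ksp, so Cd(OH)2 will precipitate.

Q = 2.5 × 10^-10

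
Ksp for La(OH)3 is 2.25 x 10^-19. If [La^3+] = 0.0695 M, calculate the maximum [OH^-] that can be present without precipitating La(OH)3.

1.48e-6 M

La(OH)3(s) ⇌ La^3+ + 3 OH^-
Ksp = [La^3+][OH^-]^3
Precipitation begins when Q = Ksp. With [La^3+] = 0.0695 M:
2.25 x 10^-19 = (0.0695) × [OH^-]^3
[OH^-] = (2.25 x 10^-19 / 6.95 × 10^-2)^(1/3) = 1.48 × 10^-6 M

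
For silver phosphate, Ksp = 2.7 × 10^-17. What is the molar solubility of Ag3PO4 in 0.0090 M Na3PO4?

Ag3PO4(s) ⇌ 3 Ag^+(aq) + PO4^3-(aq)
Ksp = [Ag^+]^3[PO4^3-]
Let s = moles of Ag3PO4 that dissolve per litre. [Ag^+] = 3s, [PO4^3-] = 0.0090 + s ≈ 0.0090 (Ksp is small, so little additional dissolves).
Ksp ≈ (3s)^3 × 0.0090
s = 4.8 × 10^-6 M
Check: s = 4.8 x 10^-6 ≪ 0.0090, so the approximation is valid.

s = 4.8e-6 M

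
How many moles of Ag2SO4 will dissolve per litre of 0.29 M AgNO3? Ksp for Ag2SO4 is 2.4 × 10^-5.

Ag2SO4(s) ⇌ 2 Ag^+(aq) + SO4^2-(aq)
Ksp = [Ag^+]^2[SO4^2-]
If s mol/L dissolves here, [Ag^+] = 0.29 + 2s ≈ 0.29, [SO4^2-] = s (since Ag^+ from AgNO3 dominates).
Ksp ≈ (0.29)^2 × s
s = 2.9 × 10^-4 M
Check: 2s = 5.7 x 10^-4 ≪ 0.29, so the approximation is valid.

2.9 × 10^-4 M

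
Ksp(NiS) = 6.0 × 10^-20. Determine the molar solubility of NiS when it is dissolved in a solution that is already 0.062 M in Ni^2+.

9.7 x 10^-19 M

NiS(s) ⇌ Ni^2+(aq) + S^2-(aq)
Ksp = [Ni^2+][S^2-]
If s mol/L dissolves here, [Ni^2+] = 0.062 + s ≈ 0.062, [S^2-] = s (Ksp is small, so little additional dissolves).
Ksp ≈ 0.062 × s
s = 9.7 × 10^-19 M
Check: s = 9.7 × 10^-19 ≪ 0.062, so the approximation is valid.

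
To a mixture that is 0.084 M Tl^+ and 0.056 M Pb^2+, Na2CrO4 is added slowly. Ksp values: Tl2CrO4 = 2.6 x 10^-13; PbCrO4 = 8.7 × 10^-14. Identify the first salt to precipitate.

PbCrO4

Each salt begins to precipitate when Q = Ksp, i.e. when [CrO4^2-] reaches its threshold.
For Tl2CrO4: 2.6 x 10^-13 = (0.084)^2 × [CrO4^2-]  ⇒  [CrO4^2-] = 3.7 x 10^-11 M.
For PbCrO4: 8.7 × 10^-14 = 0.056 × [CrO4^2-]  ⇒  [CrO4^2-] = 1.6 × 10^-12 M.
The salt with the lower threshold [CrO4^2-] precipitates first: PbCrO4.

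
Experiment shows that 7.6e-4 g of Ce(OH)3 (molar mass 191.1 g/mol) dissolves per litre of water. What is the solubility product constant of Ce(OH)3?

Molar solubility s = (7.6 × 10^-4 g/L) / (191.1 g/mol) = 3.98 × 10^-6 M.
Ce(OH)3(s) ⇌ Ce^3+ + 3 OH^-
If s mol/L of Ce(OH)3 dissolves, [Ce^3+] = s and [OH^-] = 3s.
Ksp = [Ce^3+][OH^-]^3
Substituting: Ksp = s(3s)^3 = 27s^4
Ksp = 27 × (3.98 x 10^-6)^4 = 6.8 × 10^-21

Ksp = 6.8 × 10^-21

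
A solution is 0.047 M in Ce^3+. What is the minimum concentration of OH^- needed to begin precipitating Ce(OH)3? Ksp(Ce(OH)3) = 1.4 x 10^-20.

Ce(OH)3(s) ⇌ Ce^3+(aq) + 3 OH^-(aq)
Ksp = [Ce^3+][OH^-]^3
Precipitation begins when Q = Ksp. With [Ce^3+] = 0.047 M:
1.4 x 10^-20 = (0.047) × [OH^-]^3
[OH^-] = (1.4 x 10^-20 / 4.7 × 10^-2)^(1/3) = 6.7 × 10^-7 M

[OH^-] ≈ 6.7e-7 M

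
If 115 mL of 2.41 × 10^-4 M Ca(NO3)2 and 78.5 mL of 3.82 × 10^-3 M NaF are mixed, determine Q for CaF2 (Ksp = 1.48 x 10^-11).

Total volume = 115 + 78.5 = 193.5 mL.
[Ca^2+] = 2.41 x 10^-4 × (115/193.5) = 1.432 × 10^-4 M
[F^-] = 3.82 x 10^-3 × (78.5/193.5) = 1.550 × 10^-3 M
CaF2(s) ⇌ Ca^2+ + 2 F^-, so Q = [Ca^2+][F^-]^2
Q = (1.432 × 10^-4)(1.550 x 10^-3)^2 = 3.44 × 10^-10
Q > Ksp, so CaF2 will precipitate.

Q ≈ 3.44 x 10^-10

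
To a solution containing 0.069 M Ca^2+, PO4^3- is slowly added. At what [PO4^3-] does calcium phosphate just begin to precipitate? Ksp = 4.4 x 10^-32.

Ca3(PO4)2(s) <=> 3 Ca^2+(aq) + 2 PO4^3-(aq)
Ksp = [Ca^2+]^3[PO4^3-]^2
Precipitation begins when Q = Ksp. With [Ca^2+] = 0.069 M:
4.4 x 10^-32 = (0.069)^3 × [PO4^3-]^2
[PO4^3-] = (4.4 x 10^-32 / 3.29 x 10^-4)^(1/2) = 1.2 x 10^-14 M

1.2 × 10^-14 M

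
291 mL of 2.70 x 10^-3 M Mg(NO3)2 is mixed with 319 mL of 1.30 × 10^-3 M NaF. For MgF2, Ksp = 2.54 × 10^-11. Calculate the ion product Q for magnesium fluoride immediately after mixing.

Total volume = 291 + 319 = 610 mL.
[Mg^2+] = 2.70 x 10^-3 × (291/610) = 1.288 x 10^-3 M
[F^-] = 1.30 × 10^-3 × (319/610) = 6.798 x 10^-4 M
MgF2(s) <=> Mg^2+ + 2 F^-, so Q = [Mg^2+][F^-]^2
Q = (1.288 × 10^-3)(6.798 x 10^-4)^2 = 5.95 × 10^-10
Q > Ksp, so MgF2 will precipitate.

Q ≈ 5.95e-10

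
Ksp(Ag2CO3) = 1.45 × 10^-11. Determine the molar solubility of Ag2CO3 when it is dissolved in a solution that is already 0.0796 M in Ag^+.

2.29e-9 M

Ag2CO3(s) ⇌ 2 Ag^+(aq) + CO3^2-(aq)
Ksp = [Ag^+]^2[CO3^2-]
Let s be the molar solubility in this solution. [Ag^+] = 0.0796 + 2s ≈ 0.0796, [CO3^2-] = s (since the Ag^+ already present dominates).
Ksp ≈ (0.0796)^2 × s
s = 2.29 × 10^-9 M
Check: 2s = 4.6 × 10^-9 ≪ 0.0796, so the approximation is valid.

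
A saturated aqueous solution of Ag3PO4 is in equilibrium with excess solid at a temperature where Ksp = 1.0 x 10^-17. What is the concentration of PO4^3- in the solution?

[PO4^3-] ≈ 2.5e-5 M

Ag3PO4(s) ⇌ 3 Ag^+(aq) + PO4^3-(aq)
Ksp = [Ag^+]^3[PO4^3-]
If s mol/L of Ag3PO4 dissolves, [Ag^+] = 3s and [PO4^3-] = s.
Substituting: Ksp = (3s)^3s = 27s^4
s^4 = 1.0 x 10^-17 / 27, so s = 2.47 × 10^-5 M
[PO4^3-] = s = 2.5 × 10^-5 M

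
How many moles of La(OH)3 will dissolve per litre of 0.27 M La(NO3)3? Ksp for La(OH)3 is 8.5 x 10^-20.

s ≈ 2.3 × 10^-7 M

La(OH)3(s) ⇌ La^3+(aq) + 3 OH^-(aq)
Ksp = [La^3+][OH^-]^3
If s mol/L dissolves here, [La^3+] = 0.27 + s ≈ 0.27, [OH^-] = 3s (common-ion effect: La^3+ is already 0.27 M).
Ksp ≈ 0.27 × (3s)^3
s = 2.3 × 10^-7 M
Check: s = 2.3 x 10^-7 ≪ 0.27, so the approximation is valid.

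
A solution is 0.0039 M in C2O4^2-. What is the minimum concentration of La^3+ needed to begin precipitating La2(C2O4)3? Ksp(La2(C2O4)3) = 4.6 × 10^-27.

La2(C2O4)3(s) ⇌ 2 La^3+ + 3 C2O4^2-
Ksp = [La^3+]^2[C2O4^2-]^3
Precipitation begins when Q = Ksp. With [C2O4^2-] = 0.0039 M:
4.6 × 10^-27 = (0.0039)^3 × [La^3+]^2
[La^3+] = (4.6 × 10^-27 / 5.93 x 10^-8)^(1/2) = 2.8 x 10^-10 M

2.8 × 10^-10 M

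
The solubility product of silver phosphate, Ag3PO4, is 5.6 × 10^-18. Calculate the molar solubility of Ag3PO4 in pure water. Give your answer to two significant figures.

s = 2.1 x 10^-5 M

Ag3PO4(s) ⇌ 3 Ag^+(aq) + PO4^3-(aq)
Ksp = [Ag^+]^3[PO4^3-]
For each mole of Ag3PO4 that dissolves: [Ag^+] = 3s, [PO4^3-] = s.
Ksp = (3s)^3s = 27s^4
s^4 = 5.6 × 10^-18 / 27, so s = 2.1 × 10^-5 M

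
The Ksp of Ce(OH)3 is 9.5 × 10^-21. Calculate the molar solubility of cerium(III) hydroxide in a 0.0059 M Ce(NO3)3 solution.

Ce(OH)3(s) ⇌ Ce^3+(aq) + 3 OH^-(aq)
Ksp = [Ce^3+][OH^-]^3
If s mol/L dissolves here, [Ce^3+] = 0.0059 + s ≈ 0.0059, [OH^-] = 3s (Ksp is small, so little additional dissolves).
Ksp ≈ 0.0059 × (3s)^3
s = 3.9 × 10^-7 M
Check: s = 3.9 × 10^-7 ≪ 0.0059, so the approximation is valid.

s = 3.9 x 10^-7 M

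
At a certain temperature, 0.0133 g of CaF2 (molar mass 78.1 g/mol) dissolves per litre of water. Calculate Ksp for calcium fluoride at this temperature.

Ksp = 1.98e-11

Molar solubility s = (1.33 × 10^-2 g/L) / (78.1 g/mol) = 1.703 × 10^-4 M.
CaF2(s) <=> Ca^2+(aq) + 2 F^-(aq)
For each mole of CaF2 that dissolves: [Ca^2+] = s, [F^-] = 2s.
Ksp = [Ca^2+][F^-]^2
Ksp = s(2s)^2 = 4s^3
Ksp = 4 × (1.703 x 10^-4)^3 = 1.98 × 10^-11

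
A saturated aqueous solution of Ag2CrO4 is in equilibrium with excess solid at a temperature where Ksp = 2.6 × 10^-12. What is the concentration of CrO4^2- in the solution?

Ag2CrO4(s) <=> 2 Ag^+(aq) + CrO4^2-(aq)
Ksp = [Ag^+]^2[CrO4^2-]
If s mol/L of Ag2CrO4 dissolves, [Ag^+] = 2s and [CrO4^2-] = s.
Ksp = (2s)^2s = 4s^3
s^3 = 2.6 × 10^-12 / 4, so s = 8.66 × 10^-5 M
[CrO4^2-] = s = 8.7 × 10^-5 M

[CrO4^2-] ≈ 8.7e-5 M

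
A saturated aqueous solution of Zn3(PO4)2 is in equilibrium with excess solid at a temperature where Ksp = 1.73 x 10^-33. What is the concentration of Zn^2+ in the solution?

Zn3(PO4)2(s) ⇌ 3 Zn^2+ + 2 PO4^3-
Ksp = [Zn^2+]^3[PO4^3-]^2
For each mole of Zn3(PO4)2 that dissolves: [Zn^2+] = 3s, [PO4^3-] = 2s.
Substituting: Ksp = (3s)^3(2s)^2 = 108s^5
Solving, s = (1.73 x 10^-33/108)^(1/5) = 1.099 x 10^-7 M
[Zn^2+] = 3s = 3.30 x 10^-7 M

[Zn^2+] ≈ 3.30e-7 M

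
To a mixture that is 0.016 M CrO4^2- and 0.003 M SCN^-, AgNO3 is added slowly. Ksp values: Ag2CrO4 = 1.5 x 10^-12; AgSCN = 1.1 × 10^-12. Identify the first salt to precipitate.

Precipitation of each salt starts when its ion product equals its Ksp.
For Ag2CrO4: 1.5 x 10^-12 = 0.016 × [Ag^+]^2  ⇒  [Ag^+] = 9.7 × 10^-6 M.
For AgSCN: 1.1 × 10^-12 = 0.003 × [Ag^+]  ⇒  [Ag^+] = 3.7 × 10^-10 M.
The salt with the lower threshold [Ag^+] precipitates first: AgSCN.

AgSCN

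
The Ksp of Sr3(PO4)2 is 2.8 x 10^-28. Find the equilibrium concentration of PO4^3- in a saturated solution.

Sr3(PO4)2(s) ⇌ 3 Sr^2+ + 2 PO4^3-
Ksp = [Sr^2+]^3[PO4^3-]^2
For each mole of Sr3(PO4)2 that dissolves: [Sr^2+] = 3s, [PO4^3-] = 2s.
So Ksp = (3s)^3 × (2s)^2 = 108s^5
s = (2.8 x 10^-28 / 108)^(1/5) = 1.21 x 10^-6 M
[PO4^3-] = 2s = 2.4 × 10^-6 M

[PO4^3-] = 2.4 × 10^-6 M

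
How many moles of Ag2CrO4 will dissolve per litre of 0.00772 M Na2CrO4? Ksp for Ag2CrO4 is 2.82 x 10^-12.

Ag2CrO4(s) <=> 2 Ag^+ + CrO4^2-
Ksp = [Ag^+]^2[CrO4^2-]
If s mol/L dissolves here, [Ag^+] = 2s, [CrO4^2-] = 0.00772 + s ≈ 0.00772 (since CrO4^2- from Na2CrO4 dominates).
Ksp ≈ (2s)^2 × 0.00772
s = 9.56 × 10^-6 M
Check: s = 9.6 × 10^-6 ≪ 0.00772, so the approximation is valid.

s = 9.56 × 10^-6 M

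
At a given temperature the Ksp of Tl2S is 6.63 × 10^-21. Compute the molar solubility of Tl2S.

1.18 × 10^-7 M

Tl2S(s) ⇌ 2 Tl^+(aq) + S^2-(aq)
Ksp = [Tl^+]^2[S^2-]
Let s = molar solubility. Then [Tl^+] = 2s and [S^2-] = s.
Ksp = (2s)^2s = 4s^3
s = (6.63 × 10^-21 / 4)^(1/3) = 1.18 x 10^-7 M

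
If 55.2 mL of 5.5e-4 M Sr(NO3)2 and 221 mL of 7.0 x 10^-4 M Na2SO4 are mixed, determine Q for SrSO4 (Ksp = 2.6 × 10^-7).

Q = 6.2 × 10^-8

Total volume = 55.2 + 221 = 276.2 mL.
[Sr^2+] = 5.5 x 10^-4 × (55.2/276.2) = 1.10 × 10^-4 M
[SO4^2-] = 7.0 × 10^-4 × (221/276.2) = 5.60 × 10^-4 M
SrSO4(s) <=> Sr^2+ + SO4^2-, so Q = [Sr^2+][SO4^2-]
Q = (1.10 × 10^-4)(5.60 × 10^-4) = 6.2 × 10^-8
Q < Ksp, so no precipitate of SrSO4 forms.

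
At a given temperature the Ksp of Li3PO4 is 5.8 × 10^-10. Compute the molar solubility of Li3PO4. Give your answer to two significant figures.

s ≈ 2.2 x 10^-3 M

Li3PO4(s) ⇌ 3 Li^+(aq) + PO4^3-(aq)
Ksp = [Li^+]^3[PO4^3-]
Let s = molar solubility. Then [Li^+] = 3s and [PO4^3-] = s.
So Ksp = (3s)^3 × s = 27s^4
s = (5.8 × 10^-10 / 27)^(1/4) = 2.2 x 10^-3 M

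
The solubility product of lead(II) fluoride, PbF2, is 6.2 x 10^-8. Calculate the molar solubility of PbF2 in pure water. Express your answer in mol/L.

s = 2.5 × 10^-3 M

PbF2(s) ⇌ Pb^2+ + 2 F^-
Ksp = [Pb^2+][F^-]^2
With molar solubility s: [Pb^2+] = s, [F^-] = 2s.
Substituting: Ksp = s(2s)^2 = 4s^3
s^3 = 6.2 x 10^-8 / 4, so s = 2.5 × 10^-3 M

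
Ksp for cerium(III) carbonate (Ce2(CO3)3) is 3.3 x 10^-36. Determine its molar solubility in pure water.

s ≈ 3.1 x 10^-8 M

Ce2(CO3)3(s) ⇌ 2 Ce^3+ + 3 CO3^2-
Ksp = [Ce^3+]^2[CO3^2-]^3
For each mole of Ce2(CO3)3 that dissolves: [Ce^3+] = 2s, [CO3^2-] = 3s.
Ksp = (2s)^2(3s)^3 = 108s^5
Solving, s = (3.3 x 10^-36/108)^(1/5) = 3.1 × 10^-8 M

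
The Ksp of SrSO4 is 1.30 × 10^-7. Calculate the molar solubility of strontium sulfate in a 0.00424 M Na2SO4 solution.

s = 3.07 × 10^-5 M

SrSO4(s) ⇌ Sr^2+ + SO4^2-
Ksp = [Sr^2+][SO4^2-]
Let s = moles of SrSO4 that dissolve per litre. [Sr^2+] = s, [SO4^2-] = 0.00424 + s ≈ 0.00424 (Ksp is small, so little additional dissolves).
Ksp ≈ s × 0.00424
s = 3.07 × 10^-5 M
Check: s = 3.1 × 10^-5 ≪ 0.00424, so the approximation is valid.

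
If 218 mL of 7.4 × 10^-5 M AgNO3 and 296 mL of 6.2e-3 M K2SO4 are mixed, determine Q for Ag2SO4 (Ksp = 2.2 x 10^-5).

Q = 3.5 x 10^-12

Total volume = 218 + 296 = 514 mL.
[Ag^+] = 7.4 x 10^-5 × (218/514) = 3.14 × 10^-5 M
[SO4^2-] = 6.2 × 10^-3 × (296/514) = 3.57 × 10^-3 M
Ag2SO4(s) <=> 2 Ag^+(aq) + SO4^2-(aq), so Q = [Ag^+]^2[SO4^2-]
Q = (3.14 x 10^-5)^2(3.57 x 10^-3) = 3.5 × 10^-12
Q < Ksp, so no precipitate of Ag2SO4 forms.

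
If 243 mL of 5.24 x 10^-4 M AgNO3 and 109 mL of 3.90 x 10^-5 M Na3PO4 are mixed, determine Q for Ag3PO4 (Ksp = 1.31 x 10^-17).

5.72 x 10^-16

Total volume = 243 + 109 = 352 mL.
[Ag^+] = 5.24 × 10^-4 × (243/352) = 3.617 × 10^-4 M
[PO4^3-] = 3.90 × 10^-5 × (109/352) = 1.208 x 10^-5 M
Ag3PO4(s) ⇌ 3 Ag^+ + PO4^3-, so Q = [Ag^+]^3[PO4^3-]
Q = (3.617 × 10^-4)^3(1.208 x 10^-5) = 5.72 × 10^-16
Q > Ksp, so Ag3PO4 will precipitate.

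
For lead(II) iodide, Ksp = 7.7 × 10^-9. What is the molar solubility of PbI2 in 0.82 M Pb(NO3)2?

4.8 x 10^-5 M

PbI2(s) <=> Pb^2+(aq) + 2 I^-(aq)
Ksp = [Pb^2+][I^-]^2
Let s be the molar solubility in this solution. [Pb^2+] = 0.82 + s ≈ 0.82, [I^-] = 2s (common-ion effect: Pb^2+ is already 0.82 M).
Ksp ≈ 0.82 × (2s)^2
s = 4.8 × 10^-5 M
Check: s = 4.8 × 10^-5 ≪ 0.82, so the approximation is valid.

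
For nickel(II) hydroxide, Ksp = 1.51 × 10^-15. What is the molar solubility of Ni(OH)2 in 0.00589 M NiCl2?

Ni(OH)2(s) <=> Ni^2+ + 2 OH^-
Ksp = [Ni^2+][OH^-]^2
Let s = moles of Ni(OH)2 that dissolve per litre. [Ni^2+] = 0.00589 + s ≈ 0.00589, [OH^-] = 2s (Ksp is small, so little additional dissolves).
Ksp ≈ 0.00589 × (2s)^2
s = 2.53 × 10^-7 M
Check: s = 2.5 × 10^-7 ≪ 0.00589, so the approximation is valid.

2.53e-7 M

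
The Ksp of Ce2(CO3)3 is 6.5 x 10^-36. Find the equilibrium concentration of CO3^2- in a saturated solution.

[CO3^2-] ≈ 1.1 × 10^-7 M

Ce2(CO3)3(s) ⇌ 2 Ce^3+ + 3 CO3^2-
Ksp = [Ce^3+]^2[CO3^2-]^3
If s mol/L of Ce2(CO3)3 dissolves, [Ce^3+] = 2s and [CO3^2-] = 3s.
Substituting: Ksp = (2s)^2(3s)^3 = 108s^5
Solving, s = (6.5 x 10^-36/108)^(1/5) = 3.60 × 10^-8 M
[CO3^2-] = 3s = 1.1 x 10^-7 M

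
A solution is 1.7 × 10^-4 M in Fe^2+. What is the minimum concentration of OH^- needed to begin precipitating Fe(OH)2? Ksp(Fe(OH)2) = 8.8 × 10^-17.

7.2 × 10^-7 M

Fe(OH)2(s) ⇌ Fe^2+(aq) + 2 OH^-(aq)
Ksp = [Fe^2+][OH^-]^2
Precipitation begins when Q = Ksp. With [Fe^2+] = 1.7 × 10^-4 M:
8.8 × 10^-17 = (1.7 × 10^-4) × [OH^-]^2
[OH^-] = (8.8 × 10^-17 / 1.7 × 10^-4)^(1/2) = 7.2 × 10^-7 M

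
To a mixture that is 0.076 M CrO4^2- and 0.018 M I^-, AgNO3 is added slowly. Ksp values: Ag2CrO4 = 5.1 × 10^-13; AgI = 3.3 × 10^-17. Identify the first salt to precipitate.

AgI

Each salt begins to precipitate when Q = Ksp, i.e. when [Ag^+] reaches its threshold.
For Ag2CrO4: 5.1 × 10^-13 = 0.076 × [Ag^+]^2  ⇒  [Ag^+] = 2.6 × 10^-6 M.
For AgI: 3.3 × 10^-17 = 0.018 × [Ag^+]  ⇒  [Ag^+] = 1.8 x 10^-15 M.
The salt with the lower threshold [Ag^+] precipitates first: AgI.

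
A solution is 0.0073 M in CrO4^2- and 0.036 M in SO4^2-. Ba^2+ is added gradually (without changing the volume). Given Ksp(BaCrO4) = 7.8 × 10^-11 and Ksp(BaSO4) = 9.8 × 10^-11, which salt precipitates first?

BaSO4

Each salt begins to precipitate when Q = Ksp, i.e. when [Ba^2+] reaches its threshold.
For BaCrO4: 7.8 × 10^-11 = 0.0073 × [Ba^2+]  ⇒  [Ba^2+] = 1.1 × 10^-8 M.
For BaSO4: 9.8 × 10^-11 = 0.036 × [Ba^2+]  ⇒  [Ba^2+] = 2.7 × 10^-9 M.
The salt with the lower threshold [Ba^2+] precipitates first: BaSO4.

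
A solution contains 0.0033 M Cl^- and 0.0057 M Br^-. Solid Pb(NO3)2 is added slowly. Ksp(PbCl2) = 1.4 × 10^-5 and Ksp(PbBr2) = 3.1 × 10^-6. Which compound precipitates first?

Precipitation of each salt starts when its ion product equals its Ksp.
For PbCl2: 1.4 × 10^-5 = (0.0033)^2 × [Pb^2+]  ⇒  [Pb^2+] = 1.3 M.
For PbBr2: 3.1 × 10^-6 = (0.0057)^2 × [Pb^2+]  ⇒  [Pb^2+] = 9.5 × 10^-2 M.
The salt with the lower threshold [Pb^2+] precipitates first: PbBr2.

PbBr2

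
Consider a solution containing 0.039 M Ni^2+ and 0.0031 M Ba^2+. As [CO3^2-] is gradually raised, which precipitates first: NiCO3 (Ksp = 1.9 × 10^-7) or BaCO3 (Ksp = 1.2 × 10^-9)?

BaCO3

Precipitation of each salt starts when its ion product equals its Ksp.
For NiCO3: 1.9 × 10^-7 = 0.039 × [CO3^2-]  ⇒  [CO3^2-] = 4.9 x 10^-6 M.
For BaCO3: 1.2 × 10^-9 = 0.0031 × [CO3^2-]  ⇒  [CO3^2-] = 3.9 × 10^-7 M.
The salt with the lower threshold [CO3^2-] precipitates first: BaCO3.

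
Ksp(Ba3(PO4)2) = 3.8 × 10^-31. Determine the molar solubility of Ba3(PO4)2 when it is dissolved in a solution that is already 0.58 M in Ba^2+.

s ≈ 7.0e-16 M

Ba3(PO4)2(s) ⇌ 3 Ba^2+(aq) + 2 PO4^3-(aq)
Ksp = [Ba^2+]^3[PO4^3-]^2
Let s = moles of Ba3(PO4)2 that dissolve per litre. [Ba^2+] = 0.58 + 3s ≈ 0.58, [PO4^3-] = 2s (Ksp is small, so little additional dissolves).
Ksp ≈ (0.58)^3 × (2s)^2
s = 7.0 × 10^-16 M
Check: 3s = 2.1 x 10^-15 ≪ 0.58, so the approximation is valid.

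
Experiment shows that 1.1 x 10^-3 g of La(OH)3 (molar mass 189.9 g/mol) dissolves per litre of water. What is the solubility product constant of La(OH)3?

Ksp ≈ 3.0 × 10^-20

Molar solubility s = (1.1 x 10^-3 g/L) / (189.9 g/mol) = 5.79 x 10^-6 M.
La(OH)3(s) <=> La^3+ + 3 OH^-
With molar solubility s: [La^3+] = s, [OH^-] = 3s.
Ksp = [La^3+][OH^-]^3
Substituting: Ksp = s(3s)^3 = 27s^4
Ksp = 27 × (5.79 × 10^-6)^4 = 3.0 × 10^-20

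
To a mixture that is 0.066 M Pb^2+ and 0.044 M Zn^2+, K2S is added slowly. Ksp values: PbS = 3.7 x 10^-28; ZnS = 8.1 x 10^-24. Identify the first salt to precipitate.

Each salt begins to precipitate when Q = Ksp, i.e. when [S^2-] reaches its threshold.
For PbS: 3.7 x 10^-28 = 0.066 × [S^2-]  ⇒  [S^2-] = 5.6 × 10^-27 M.
For ZnS: 8.1 x 10^-24 = 0.044 × [S^2-]  ⇒  [S^2-] = 1.8 × 10^-22 M.
The salt with the lower threshold [S^2-] precipitates first: PbS.

PbS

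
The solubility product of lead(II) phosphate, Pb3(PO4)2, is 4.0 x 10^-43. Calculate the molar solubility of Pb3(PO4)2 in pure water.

s = 1.3 × 10^-9 M

Pb3(PO4)2(s) ⇌ 3 Pb^2+(aq) + 2 PO4^3-(aq)
Ksp = [Pb^2+]^3[PO4^3-]^2
With molar solubility s: [Pb^2+] = 3s, [PO4^3-] = 2s.
Ksp = (3s)^3(2s)^2 = 108s^5
Solving, s = (4.0 x 10^-43/108)^(1/5) = 1.3 × 10^-9 M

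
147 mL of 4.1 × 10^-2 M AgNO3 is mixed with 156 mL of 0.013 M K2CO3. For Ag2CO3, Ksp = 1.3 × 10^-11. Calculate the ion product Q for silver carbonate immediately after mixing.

Total volume = 147 + 156 = 303 mL.
[Ag^+] = 4.1 × 10^-2 × (147/303) = 1.99 × 10^-2 M
[CO3^2-] = 1.3 × 10^-2 × (156/303) = 6.69 × 10^-3 M
Ag2CO3(s) <=> 2 Ag^+ + CO3^2-, so Q = [Ag^+]^2[CO3^2-]
Q = (1.99 × 10^-2)^2(6.69 x 10^-3) = 2.6 x 10^-6
Q > Ksp, so Ag2CO3 will precipitate.

Q ≈ 2.6e-6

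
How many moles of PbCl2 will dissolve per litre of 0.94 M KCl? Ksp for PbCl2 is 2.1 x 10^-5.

PbCl2(s) ⇌ Pb^2+ + 2 Cl^-
Ksp = [Pb^2+][Cl^-]^2
If s mol/L dissolves here, [Pb^2+] = s, [Cl^-] = 0.94 + 2s ≈ 0.94 (Ksp is small, so little additional dissolves).
Ksp ≈ s × (0.94)^2
s = 2.4 × 10^-5 M
Check: 2s = 4.8 × 10^-5 ≪ 0.94, so the approximation is valid.

s = 2.4 × 10^-5 M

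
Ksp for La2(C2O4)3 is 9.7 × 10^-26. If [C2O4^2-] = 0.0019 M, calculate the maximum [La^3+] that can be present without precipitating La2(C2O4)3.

3.8e-9 M

La2(C2O4)3(s) ⇌ 2 La^3+(aq) + 3 C2O4^2-(aq)
Ksp = [La^3+]^2[C2O4^2-]^3
Precipitation begins when Q = Ksp. With [C2O4^2-] = 0.0019 M:
9.7 × 10^-26 = (0.0019)^3 × [La^3+]^2
[La^3+] = (9.7 × 10^-26 / 6.86 x 10^-9)^(1/2) = 3.8 × 10^-9 M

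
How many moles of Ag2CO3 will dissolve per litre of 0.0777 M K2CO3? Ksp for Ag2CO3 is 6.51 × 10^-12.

Ag2CO3(s) ⇌ 2 Ag^+ + CO3^2-
Ksp = [Ag^+]^2[CO3^2-]
If s mol/L dissolves here, [Ag^+] = 2s, [CO3^2-] = 0.0777 + s ≈ 0.0777 (since CO3^2- from K2CO3 dominates).
Ksp ≈ (2s)^2 × 0.0777
s = 4.58 × 10^-6 M
Check: s = 4.6 × 10^-6 ≪ 0.0777, so the approximation is valid.

4.58 × 10^-6 M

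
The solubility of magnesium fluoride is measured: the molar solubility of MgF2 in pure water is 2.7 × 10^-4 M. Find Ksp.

Ksp = 7.9 x 10^-11

MgF2(s) ⇌ Mg^2+(aq) + 2 F^-(aq)
If s mol/L of MgF2 dissolves, [Mg^2+] = s and [F^-] = 2s.
Ksp = [Mg^2+][F^-]^2
Ksp = s(2s)^2 = 4s^3
With s = 2.7 x 10^-4: Ksp = 7.9 × 10^-11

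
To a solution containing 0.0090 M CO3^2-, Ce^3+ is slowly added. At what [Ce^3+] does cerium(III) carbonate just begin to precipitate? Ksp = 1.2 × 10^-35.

Ce2(CO3)3(s) <=> 2 Ce^3+ + 3 CO3^2-
Ksp = [Ce^3+]^2[CO3^2-]^3
Precipitation begins when Q = Ksp. With [CO3^2-] = 0.0090 M:
1.2 × 10^-35 = (0.0090)^3 × [Ce^3+]^2
[Ce^3+] = (1.2 × 10^-35 / 7.29 × 10^-7)^(1/2) = 4.1 × 10^-15 M

[Ce^3+] ≈ 4.1e-15 M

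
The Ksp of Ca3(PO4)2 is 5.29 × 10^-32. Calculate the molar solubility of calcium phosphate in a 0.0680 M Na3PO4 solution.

7.51 × 10^-11 M

Ca3(PO4)2(s) ⇌ 3 Ca^2+(aq) + 2 PO4^3-(aq)
Ksp = [Ca^2+]^3[PO4^3-]^2
If s mol/L dissolves here, [Ca^2+] = 3s, [PO4^3-] = 0.0680 + 2s ≈ 0.0680 (common-ion effect: PO4^3- is already 0.0680 M).
Ksp ≈ (3s)^3 × (0.0680)^2
s = 7.51 × 10^-11 M
Check: 2s = 1.5 × 10^-10 ≪ 0.0680, so the approximation is valid.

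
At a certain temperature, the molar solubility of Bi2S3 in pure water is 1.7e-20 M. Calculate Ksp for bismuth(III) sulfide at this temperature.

Bi2S3(s) <=> 2 Bi^3+ + 3 S^2-
If s mol/L of Bi2S3 dissolves, [Bi^3+] = 2s and [S^2-] = 3s.
Ksp = [Bi^3+]^2[S^2-]^3
Substituting: Ksp = (2s)^2(3s)^3 = 108s^5
Ksp = 108 × (1.7 x 10^-20)^5 = 1.5 x 10^-97

Ksp ≈ 1.5 × 10^-97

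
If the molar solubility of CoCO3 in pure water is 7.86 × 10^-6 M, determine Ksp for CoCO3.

6.18 x 10^-11

CoCO3(s) ⇌ Co^2+ + CO3^2-
If s mol/L of CoCO3 dissolves, [Co^2+] = s and [CO3^2-] = s.
Ksp = [Co^2+][CO3^2-]
Ksp = s^2
Ksp = (7.86 × 10^-6)^2 = 6.18 × 10^-11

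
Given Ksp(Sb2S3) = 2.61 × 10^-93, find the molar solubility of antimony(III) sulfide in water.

s = 1.19 × 10^-19 M

Sb2S3(s) ⇌ 2 Sb^3+ + 3 S^2-
Ksp = [Sb^3+]^2[S^2-]^3
For each mole of Sb2S3 that dissolves: [Sb^3+] = 2s, [S^2-] = 3s.
So Ksp = (2s)^2 × (3s)^3 = 108s^5
s = (2.61 × 10^-93 / 108)^(1/5) = 1.19 x 10^-19 M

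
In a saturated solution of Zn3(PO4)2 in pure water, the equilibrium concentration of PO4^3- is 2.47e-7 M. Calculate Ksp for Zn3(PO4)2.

3.10 × 10^-33

Zn3(PO4)2(s) ⇌ 3 Zn^2+(aq) + 2 PO4^3-(aq)
Stoichiometry gives [Zn^2+] = (3/2)[PO4^3-] = 3.705 x 10^-7 M.
Ksp = [Zn^2+]^3[PO4^3-]^2
Ksp = (3.705 × 10^-7)^3 × (2.47 × 10^-7)^2 = 3.10 × 10^-33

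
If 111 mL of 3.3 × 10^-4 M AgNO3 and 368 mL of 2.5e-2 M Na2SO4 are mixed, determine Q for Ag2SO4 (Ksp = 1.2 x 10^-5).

Q = 1.1 × 10^-10

Total volume = 111 + 368 = 479 mL.
[Ag^+] = 3.3 x 10^-4 × (111/479) = 7.65 × 10^-5 M
[SO4^2-] = 2.5 × 10^-2 × (368/479) = 1.92 × 10^-2 M
Ag2SO4(s) <=> 2 Ag^+(aq) + SO4^2-(aq), so Q = [Ag^+]^2[SO4^2-]
Q = (7.65 × 10^-5)^2(1.92 x 10^-2) = 1.1 x 10^-10
Q < Ksp, so no precipitate of Ag2SO4 forms.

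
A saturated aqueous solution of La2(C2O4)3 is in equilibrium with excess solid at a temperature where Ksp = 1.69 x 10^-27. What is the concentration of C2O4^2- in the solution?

La2(C2O4)3(s) ⇌ 2 La^3+(aq) + 3 C2O4^2-(aq)
Ksp = [La^3+]^2[C2O4^2-]^3
Let s = molar solubility. Then [La^3+] = 2s and [C2O4^2-] = 3s.
So Ksp = (2s)^2 × (3s)^3 = 108s^5
s^5 = 1.69 x 10^-27 / 108, so s = 1.733 × 10^-6 M
[C2O4^2-] = 3s = 5.20 x 10^-6 M

5.20e-6 M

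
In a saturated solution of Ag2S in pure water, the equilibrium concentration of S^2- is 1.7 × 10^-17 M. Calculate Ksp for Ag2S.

Ag2S(s) <=> 2 Ag^+(aq) + S^2-(aq)
Stoichiometry gives [Ag^+] = (2/1)[S^2-] = 3.40 × 10^-17 M.
Ksp = [Ag^+]^2[S^2-]
Ksp = (3.40 × 10^-17)^2 × 1.7 × 10^-17 = 2.0 × 10^-50

2.0e-50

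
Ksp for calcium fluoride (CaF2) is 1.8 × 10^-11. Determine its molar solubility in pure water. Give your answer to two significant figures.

CaF2(s) <=> Ca^2+(aq) + 2 F^-(aq)
Ksp = [Ca^2+][F^-]^2
For each mole of CaF2 that dissolves: [Ca^2+] = s, [F^-] = 2s.
So Ksp = s × (2s)^2 = 4s^3
Solving, s = (1.8 × 10^-11/4)^(1/3) = 1.7 × 10^-4 M

s ≈ 1.7e-4 M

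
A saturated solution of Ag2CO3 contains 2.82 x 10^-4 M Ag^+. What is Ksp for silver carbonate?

Ag2CO3(s) ⇌ 2 Ag^+ + CO3^2-
Stoichiometry gives [CO3^2-] = (1/2)[Ag^+] = 1.410 × 10^-4 M.
Ksp = [Ag^+]^2[CO3^2-]
Ksp = (2.82 x 10^-4)^2 × 1.410 × 10^-4 = 1.12 × 10^-11

1.12 × 10^-11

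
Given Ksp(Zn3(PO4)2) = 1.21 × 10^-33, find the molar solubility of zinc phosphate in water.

Zn3(PO4)2(s) <=> 3 Zn^2+(aq) + 2 PO4^3-(aq)
Ksp = [Zn^2+]^3[PO4^3-]^2
With molar solubility s: [Zn^2+] = 3s, [PO4^3-] = 2s.
So Ksp = (3s)^3 × (2s)^2 = 108s^5
s = (1.21 × 10^-33 / 108)^(1/5) = 1.02 x 10^-7 M

1.02 x 10^-7 M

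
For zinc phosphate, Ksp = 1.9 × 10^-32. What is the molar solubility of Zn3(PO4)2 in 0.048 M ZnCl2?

s ≈ 6.6e-15 M

Zn3(PO4)2(s) <=> 3 Zn^2+(aq) + 2 PO4^3-(aq)
Ksp = [Zn^2+]^3[PO4^3-]^2
Let s = moles of Zn3(PO4)2 that dissolve per litre. [Zn^2+] = 0.048 + 3s ≈ 0.048, [PO4^3-] = 2s (common-ion effect: Zn^2+ is already 0.048 M).
Ksp ≈ (0.048)^3 × (2s)^2
s = 6.6 x 10^-15 M
Check: 3s = 2.0 x 10^-14 ≪ 0.048, so the approximation is valid.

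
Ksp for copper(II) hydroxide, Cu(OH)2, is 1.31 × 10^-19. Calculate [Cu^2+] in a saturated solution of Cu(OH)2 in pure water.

Cu(OH)2(s) ⇌ Cu^2+ + 2 OH^-
Ksp = [Cu^2+][OH^-]^2
With molar solubility s: [Cu^2+] = s, [OH^-] = 2s.
Substituting: Ksp = s(2s)^2 = 4s^3
Solving, s = (1.31 × 10^-19/4)^(1/3) = 3.199 x 10^-7 M
[Cu^2+] = s = 3.20 × 10^-7 M

[Cu^2+] ≈ 3.20e-7 M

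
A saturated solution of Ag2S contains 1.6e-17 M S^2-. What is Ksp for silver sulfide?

Ksp ≈ 1.6 × 10^-50

Ag2S(s) ⇌ 2 Ag^+(aq) + S^2-(aq)
Stoichiometry gives [Ag^+] = (2/1)[S^2-] = 3.20 × 10^-17 M.
Ksp = [Ag^+]^2[S^2-]
Ksp = (3.20 x 10^-17)^2 × 1.6 x 10^-17 = 1.6 × 10^-50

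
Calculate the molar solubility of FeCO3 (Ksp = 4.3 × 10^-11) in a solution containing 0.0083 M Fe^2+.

s = 5.2e-9 M

FeCO3(s) ⇌ Fe^2+(aq) + CO3^2-(aq)
Ksp = [Fe^2+][CO3^2-]
Let s be the molar solubility in this solution. [Fe^2+] = 0.0083 + s ≈ 0.0083, [CO3^2-] = s (since the Fe^2+ already present dominates).
Ksp ≈ 0.0083 × s
s = 5.2 × 10^-9 M
Check: s = 5.2 × 10^-9 ≪ 0.0083, so the approximation is valid.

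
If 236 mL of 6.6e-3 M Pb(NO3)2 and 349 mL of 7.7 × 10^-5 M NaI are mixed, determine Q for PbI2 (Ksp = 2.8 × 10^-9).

Q ≈ 5.6 × 10^-12

Total volume = 236 + 349 = 585 mL.
[Pb^2+] = 6.6 x 10^-3 × (236/585) = 2.66 × 10^-3 M
[I^-] = 7.7 × 10^-5 × (349/585) = 4.59 x 10^-5 M
PbI2(s) ⇌ Pb^2+(aq) + 2 I^-(aq), so Q = [Pb^2+][I^-]^2
Q = (2.66 × 10^-3)(4.59 x 10^-5)^2 = 5.6 × 10^-12
Q < Ksp, so no precipitate of PbI2 forms.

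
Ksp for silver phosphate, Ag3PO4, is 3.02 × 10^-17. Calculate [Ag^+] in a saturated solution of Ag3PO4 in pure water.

[Ag^+] ≈ 9.76 × 10^-5 M

Ag3PO4(s) <=> 3 Ag^+ + PO4^3-
Ksp = [Ag^+]^3[PO4^3-]
Let s = molar solubility. Then [Ag^+] = 3s and [PO4^3-] = s.
Ksp = (3s)^3s = 27s^4
s = (3.02 × 10^-17 / 27)^(1/4) = 3.252 x 10^-5 M
[Ag^+] = 3s = 9.76 × 10^-5 M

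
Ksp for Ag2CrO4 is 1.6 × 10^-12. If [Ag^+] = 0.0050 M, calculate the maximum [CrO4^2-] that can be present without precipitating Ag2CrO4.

[CrO4^2-] ≈ 6.4 × 10^-8 M

Ag2CrO4(s) ⇌ 2 Ag^+ + CrO4^2-
Ksp = [Ag^+]^2[CrO4^2-]
Precipitation begins when Q = Ksp. With [Ag^+] = 0.0050 M:
1.6 × 10^-12 = (0.0050)^2 × [CrO4^2-]
[CrO4^2-] = (1.6 × 10^-12 / 2.50 × 10^-5) = 6.4 x 10^-8 M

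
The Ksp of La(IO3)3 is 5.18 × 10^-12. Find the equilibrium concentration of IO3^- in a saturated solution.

La(IO3)3(s) <=> La^3+ + 3 IO3^-
Ksp = [La^3+][IO3^-]^3
With molar solubility s: [La^3+] = s, [IO3^-] = 3s.
So Ksp = s × (3s)^3 = 27s^4
s^4 = 5.18 × 10^-12 / 27, so s = 6.618 × 10^-4 M
[IO3^-] = 3s = 1.99 × 10^-3 M

1.99 × 10^-3 M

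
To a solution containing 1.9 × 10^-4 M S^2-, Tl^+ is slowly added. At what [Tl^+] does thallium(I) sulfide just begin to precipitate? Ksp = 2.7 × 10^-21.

Tl2S(s) <=> 2 Tl^+(aq) + S^2-(aq)
Ksp = [Tl^+]^2[S^2-]
Precipitation begins when Q = Ksp. With [S^2-] = 1.9 × 10^-4 M:
2.7 × 10^-21 = (1.9 × 10^-4) × [Tl^+]^2
[Tl^+] = (2.7 × 10^-21 / 1.9 × 10^-4)^(1/2) = 3.8 × 10^-9 M

3.8e-9 M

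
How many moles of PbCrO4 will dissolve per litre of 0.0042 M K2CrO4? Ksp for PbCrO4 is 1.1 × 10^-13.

PbCrO4(s) ⇌ Pb^2+ + CrO4^2-
Ksp = [Pb^2+][CrO4^2-]
Let s be the molar solubility in this solution. [Pb^2+] = s, [CrO4^2-] = 0.0042 + s ≈ 0.0042 (Ksp is small, so little additional dissolves).
Ksp ≈ s × 0.0042
s = 2.6 x 10^-11 M
Check: s = 2.6 × 10^-11 ≪ 0.0042, so the approximation is valid.

s ≈ 2.6 × 10^-11 M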